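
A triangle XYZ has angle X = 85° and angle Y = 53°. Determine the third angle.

angle Z = 180 - 85 - 53 = 42 degrees.

42 degrees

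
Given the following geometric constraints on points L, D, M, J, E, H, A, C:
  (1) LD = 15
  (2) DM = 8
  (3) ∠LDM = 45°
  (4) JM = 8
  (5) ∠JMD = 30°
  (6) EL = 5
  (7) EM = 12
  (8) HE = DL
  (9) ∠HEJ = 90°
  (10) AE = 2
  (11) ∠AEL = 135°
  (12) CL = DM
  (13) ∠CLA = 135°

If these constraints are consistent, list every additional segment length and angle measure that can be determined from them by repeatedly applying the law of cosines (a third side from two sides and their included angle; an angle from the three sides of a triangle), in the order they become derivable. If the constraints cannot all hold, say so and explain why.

The constraints are consistent. Derivable facts, in order:
After 1 step:
- DJ ≈ 4.14
- LA ≈ 6.57
- LM ≈ 10.92
After 2 steps:
- AC ≈ 13.47
- ∠ALE = 12.43°
- ∠DJM = 75°
- ∠DLM = 31.19°
- ∠DML = 103.81°
- ∠EAL = 32.57°
- ∠ELM = 89.85°
- ∠EML = 24.62°
- ∠JDM = 75°
- ∠LEM = 65.53°
After 3 steps:
- ∠ACL = 20.17°
- ∠CAL = 24.83°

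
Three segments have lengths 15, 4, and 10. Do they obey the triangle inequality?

No.
The triangle inequality is violated: 4 + 10 = 14 ≤ 15.
These lengths cannot form a triangle.

No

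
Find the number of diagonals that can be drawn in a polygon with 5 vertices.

The number of diagonals in an n-gon is n(n - 3)/2.
For n = 5: 5(5 - 3)/2 = 5 × 2 / 2 = 5.

5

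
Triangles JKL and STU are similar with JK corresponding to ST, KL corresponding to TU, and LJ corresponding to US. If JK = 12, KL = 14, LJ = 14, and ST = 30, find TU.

Similar triangles have proportional sides. Setting up the proportion:
ST / JK = TU / KL
30 / 12 = TU / 14
TU = 14 * 30 / 12 = 35.

35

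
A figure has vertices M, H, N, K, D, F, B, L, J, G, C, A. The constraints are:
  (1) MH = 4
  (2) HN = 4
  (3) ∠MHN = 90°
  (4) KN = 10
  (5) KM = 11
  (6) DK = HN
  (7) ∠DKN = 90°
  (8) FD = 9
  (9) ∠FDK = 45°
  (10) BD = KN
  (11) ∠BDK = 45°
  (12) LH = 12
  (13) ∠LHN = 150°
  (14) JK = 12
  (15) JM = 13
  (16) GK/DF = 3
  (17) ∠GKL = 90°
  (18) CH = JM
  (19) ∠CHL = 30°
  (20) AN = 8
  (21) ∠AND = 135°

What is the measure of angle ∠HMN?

Step 1: By the law of cosines on triangle MHN: MN² = 4² + 4² − 2·4·4·cos(90°) = 32, so MN = 4·√2.
Step 2: By the inverse law of cosines on triangle HMN: cos(∠HMN) = (4² + (4·√2)² − 4²) / (2·4·4·√2) = 32/45.25 = 0.7071, so ∠HMN = 45°.

Therefore, the measure of angle ∠HMN = 45°.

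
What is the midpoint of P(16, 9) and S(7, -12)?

The midpoint is the average of the coordinates:
x: (16 + 7)/2 = 23/2
y: (9 + -12)/2 = -3/2
Midpoint = (23/2, -3/2)

(23/2, -3/2)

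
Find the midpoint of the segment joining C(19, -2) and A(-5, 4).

The midpoint is the point halfway along the segment.
Move half the horizontal distance: 19 + (-5 - 19)/2 = 19 + -24/2 = 7
Move half the vertical distance: -2 + (4 - -2)/2 = -2 + 6/2 = 1
Midpoint = (7, 1)

(7, 1)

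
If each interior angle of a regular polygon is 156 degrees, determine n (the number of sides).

Exterior angle = 180 - 156 = 24. n = 360 / 24 = 15.

15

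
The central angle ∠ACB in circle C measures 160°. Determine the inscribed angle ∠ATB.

By the inscribed angle theorem, the inscribed angle is half the central angle.
Inscribed angle = 160° / 2 = 80°

80°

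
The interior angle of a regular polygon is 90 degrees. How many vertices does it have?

Exterior angle = 180 - 90 = 90. n = 360 / 90 = 4.

4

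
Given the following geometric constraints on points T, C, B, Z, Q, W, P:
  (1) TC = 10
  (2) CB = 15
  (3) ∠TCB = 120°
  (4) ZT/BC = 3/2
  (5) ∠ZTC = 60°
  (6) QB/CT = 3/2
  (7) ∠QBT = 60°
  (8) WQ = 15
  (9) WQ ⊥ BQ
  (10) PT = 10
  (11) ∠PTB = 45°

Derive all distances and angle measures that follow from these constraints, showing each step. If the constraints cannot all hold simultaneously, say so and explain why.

The constraints are consistent.

From the given relations:
  ZT = 3/2·BC = 3/2·15 ≈ 22.5
  QB = 3/2·CT = 3/2·10 = 15

Step 1: From TC = 10, CB = 15, and ∠TCB = 120°, by the law of cosines:
  TB² = TC² + CB² - 2·TC·CB·cos(120°) = 100 + 225 + 150 = 475
  TB = 5·√19

Step 2: From CT = 10, TZ = 22.5, and ∠CTZ = 60°, by the law of cosines:
  CZ² = CT² + TZ² - 2·CT·TZ·cos(60°) = 100 + 506.2 - 225 = 381.2
  CZ ≈ 19.53

Step 3: From BQ = 15, QW = 15, and ∠BQW = 90°, by the law of cosines:
  BW² = BQ² + QW² - 2·BQ·QW·cos(90°) = 225 + 225 - 0 = 450
  BW = 15·√2

Step 4: From TB = 5·√19, BQ = 15, and ∠TBQ = 60°, by the law of cosines:
  TQ² = TB² + BQ² - 2·TB·BQ·cos(60°) = 475 + 225 - 326.9 = 373.1
  TQ ≈ 19.32

Step 5: From BT = 5·√19, TP = 10, and ∠BTP = 45°, by the law of cosines:
  BP² = BT² + TP² - 2·BT·TP·cos(45°) = 475 + 100 - 308.2 = 266.8
  BP ≈ 16.33

Step 6: From TB = 5·√19, TC = 10, BC = 15, by the inverse law of cosines:
  cos(∠BTC) = (TB² + TC² - BC²) / (2·TB·TC)
  ∠BTC = 36.59°

Step 7: From CT = 10, CZ = 19.53, TZ = 22.5, by the inverse law of cosines:
  cos(∠TCZ) = (CT² + CZ² - TZ²) / (2·CT·CZ)
  ∠TCZ = 93.67°

Step 8: From BC = 15, BT = 5·√19, CT = 10, by the inverse law of cosines:
  cos(∠CBT) = (BC² + BT² - CT²) / (2·BC·BT)
  ∠CBT = 23.41°

Step 9: From BQ = 15, BW = 15·√2, QW = 15, by the inverse law of cosines:
  cos(∠QBW) = (BQ² + BW² - QW²) / (2·BQ·BW)
  ∠QBW = 45°

Step 10: From ZC = 19.53, ZT = 22.5, CT = 10, by the inverse law of cosines:
  cos(∠CZT) = (ZC² + ZT² - CT²) / (2·ZC·ZT)
  ∠CZT = 26.33°

Step 11: From WB = 15·√2, WQ = 15, BQ = 15, by the inverse law of cosines:
  cos(∠BWQ) = (WB² + WQ² - BQ²) / (2·WB·WQ)
  ∠BWQ = 45°

Step 12: From TB = 5·√19, TQ = 19.32, BQ = 15, by the inverse law of cosines:
  cos(∠BTQ) = (TB² + TQ² - BQ²) / (2·TB·TQ)
  ∠BTQ = 42.26°

Step 13: From BP = 16.33, BT = 5·√19, PT = 10, by the inverse law of cosines:
  cos(∠PBT) = (BP² + BT² - PT²) / (2·BP·BT)
  ∠PBT = 25.65°

Step 14: From QB = 15, QT = 19.32, BT = 5·√19, by the inverse law of cosines:
  cos(∠BQT) = (QB² + QT² - BT²) / (2·QB·QT)
  ∠BQT = 77.74°

Step 15: From PB = 16.33, PT = 10, BT = 5·√19, by the inverse law of cosines:
  cos(∠BPT) = (PB² + PT² - BT²) / (2·PB·PT)
  ∠BPT = 109.35°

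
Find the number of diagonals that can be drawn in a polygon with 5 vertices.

Each of the 5 vertices connects to 2 non-adjacent vertices via diagonals.
Total connections = 5 × 2 = 10, but each diagonal is counted twice.
Number of diagonals = 10 / 2 = 5.

5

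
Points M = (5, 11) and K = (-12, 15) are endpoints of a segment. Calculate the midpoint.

The midpoint is the point halfway along the segment.
Move half the horizontal distance: 5 + (-12 - 5)/2 = 5 + -17/2 = -7/2
Move half the vertical distance: 11 + (15 - 11)/2 = 11 + 4/2 = 13
Midpoint = (-7/2, 13)

(-7/2, 13)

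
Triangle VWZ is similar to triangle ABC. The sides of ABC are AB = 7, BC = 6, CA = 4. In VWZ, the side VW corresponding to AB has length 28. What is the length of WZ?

k = 28/7 = 4. WZ = 4 * 6 = 24.

24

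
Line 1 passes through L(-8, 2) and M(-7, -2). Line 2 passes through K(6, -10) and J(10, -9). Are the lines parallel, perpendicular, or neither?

Slope of line 1: m1 = (-2 - 2)/(-7 - -8) = -4/1 = -4
Slope of line 2: m2 = (-9 - -10)/(10 - 6) = 1/4 = 1/4
m1 * m2 = -1, so perpendicular.

Perpendicular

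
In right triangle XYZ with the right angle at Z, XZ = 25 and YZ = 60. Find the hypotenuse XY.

In a right triangle, the square of the hypotenuse equals the sum of the squares of the two legs.
The legs are 25 and 60, so the hypotenuse = sqrt(625 + 3600) = sqrt(4225) = 65.

65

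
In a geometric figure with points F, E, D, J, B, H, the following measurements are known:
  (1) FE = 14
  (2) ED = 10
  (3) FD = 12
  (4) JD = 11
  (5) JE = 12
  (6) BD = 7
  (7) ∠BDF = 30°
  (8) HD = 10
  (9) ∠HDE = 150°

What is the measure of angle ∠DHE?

Step 1: By the law of cosines on triangle HDE: HE² = 10² + 10² − 2·10·10·cos(150°) = 373.21, so HE ≈ 19.32.
Step 2: By the inverse law of cosines on triangle DHE: cos(∠DHE) = (10² + 19.32² − 10²) / (2·10·19.32) = 373.21/386.37 = 0.9659, so ∠DHE = 15°.

Therefore, the measure of angle ∠DHE = 15°.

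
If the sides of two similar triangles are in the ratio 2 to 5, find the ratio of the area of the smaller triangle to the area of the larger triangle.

Area ratio = (side ratio)^2 = (2/5)^2 = 4:25.

4:25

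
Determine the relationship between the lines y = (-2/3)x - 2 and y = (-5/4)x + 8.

Slope of line 1: m1 = -2/3
Slope of line 2: m2 = -5/4
m1 != m2 (-2/3 != -5/4), so not parallel.
m1 * m2 = (-2/3) * (-5/4) = 5/6 != -1, so not perpendicular.
The lines are neither parallel nor perpendicular.

Neither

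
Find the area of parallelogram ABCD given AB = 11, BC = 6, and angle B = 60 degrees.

The area of a parallelogram equals the product of two adjacent sides times the sine of the included angle.
This is because the height equals 6 * sin(60°) = 3*sqrt(3).
Area = 11 * 3*sqrt(3) = 33*sqrt(3)

33*sqrt(3)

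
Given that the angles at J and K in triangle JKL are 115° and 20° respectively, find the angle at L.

By the triangle angle sum property, the three interior angles of any triangle add up to 180°.
We know angle J = 115° and angle K = 20°, so their sum is 135°.
Therefore angle L = 180° - 135° = 45°.

45 degrees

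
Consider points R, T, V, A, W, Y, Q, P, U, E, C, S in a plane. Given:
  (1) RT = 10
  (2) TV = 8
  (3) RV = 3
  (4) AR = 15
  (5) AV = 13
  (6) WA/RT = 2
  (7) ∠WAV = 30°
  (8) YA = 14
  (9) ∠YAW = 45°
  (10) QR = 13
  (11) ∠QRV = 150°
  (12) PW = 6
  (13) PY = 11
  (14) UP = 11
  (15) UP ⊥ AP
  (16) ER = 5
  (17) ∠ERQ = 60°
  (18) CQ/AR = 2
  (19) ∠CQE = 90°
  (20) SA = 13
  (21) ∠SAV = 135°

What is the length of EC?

From the given relations: CQ = 2·AR = 2·15 = 30.
Step 1: By the law of cosines on triangle ERQ: EQ² = 5² + 13² − 2·5·13·cos(60°) = 129, so EQ = √129.
Step 2: By the law of cosines on triangle EQC: EC² = √129² + 30² − 2·√129·30·cos(90°) = 1029, so EC = 7·√21.

Therefore, the length of EC = 7·√21.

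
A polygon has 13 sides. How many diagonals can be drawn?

Total line segments between 13 vertices = C(13,2) = 78.
Subtract the 13 sides: 78 - 13 = 65 diagonals.

65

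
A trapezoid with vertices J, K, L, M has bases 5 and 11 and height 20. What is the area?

Area of a trapezoid = (base1 + base2) * height / 2
Area = (5 + 11) * 20 / 2
Area = 16 * 20 / 2
Area = 320 / 2
Area = 160

160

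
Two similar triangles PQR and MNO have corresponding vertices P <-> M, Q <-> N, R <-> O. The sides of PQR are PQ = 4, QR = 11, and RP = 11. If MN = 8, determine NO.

k = 8/4 = 2. NO = 2 * 11 = 22.

22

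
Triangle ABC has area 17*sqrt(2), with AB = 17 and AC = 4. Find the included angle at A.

From the SAS area formula Area = (1/2)ab sin(C), rearranging gives sin(C) = 2*Area/(ab).
sin(C) = 2 * 17*sqrt(2) / (68) = sqrt(2)/2.
Therefore C = arcsin(sqrt(2)/2) = 45°.
Since sin(180° - C) = sin(C), the obtuse angle 135° gives the same area, so C = 45° or C = 135°.

45° or 135°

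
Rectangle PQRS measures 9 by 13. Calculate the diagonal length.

Using the Pythagorean theorem:
d² = 9² + 13² = 81 + 169 = 250
d = sqrt(250) = 5*sqrt(10)

5*sqrt(10)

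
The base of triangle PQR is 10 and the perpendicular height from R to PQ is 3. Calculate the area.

Area = (1/2) * base * height
Area = (1/2) * 10 * 3
Area = 15

15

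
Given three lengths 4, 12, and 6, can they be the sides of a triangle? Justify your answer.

The longest side is 12. The other two sides sum to 4 + 6 = 10.
Since 10 ≤ 12, the two shorter sides cannot reach around to close the triangle.

No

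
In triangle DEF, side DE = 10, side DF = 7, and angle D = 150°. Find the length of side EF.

When two sides and the included angle are known, the law of cosines gives the third side.
c^2 = a^2 + b^2 - 2ab cos(C) generalizes the Pythagorean theorem to non-right triangles.
Here: EF^2 = 100 + 49 - 140*(-sqrt(3)/2) = 70*sqrt(3) + 149
EF = sqrt(70*sqrt(3) + 149)

sqrt(70*sqrt(3) + 149)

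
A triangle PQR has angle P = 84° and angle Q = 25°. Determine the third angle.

Let angle R = x. Then 84 + 25 + x = 180.
x = 180 - 109 = 71 degrees.

71 degrees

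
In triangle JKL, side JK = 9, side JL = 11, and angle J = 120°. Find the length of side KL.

When two sides and the included angle are known, the law of cosines gives the third side.
c^2 = a^2 + b^2 - 2ab cos(C) generalizes the Pythagorean theorem to non-right triangles.
Here: KL^2 = 81 + 121 - 198*(-1/2) = 301
KL = sqrt(301)

sqrt(301)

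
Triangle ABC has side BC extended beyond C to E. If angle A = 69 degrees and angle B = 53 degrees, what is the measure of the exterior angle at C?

Exterior angle = 69 + 53 = 122 degrees (exterior angle theorem).

122 degrees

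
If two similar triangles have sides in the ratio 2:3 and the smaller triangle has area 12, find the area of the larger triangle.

Area ratio = (2/3)^2 = 4/9. Area of the larger triangle = 12 * 9/4 = 27.

27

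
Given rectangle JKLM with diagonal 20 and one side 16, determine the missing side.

b = sqrt(d^2 - a^2) = sqrt(400 - 256) = sqrt(144) = 12

12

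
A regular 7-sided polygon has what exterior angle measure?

Each exterior angle of a regular n-gon is 360 / n.
For n = 7: 360 / 7 = 360/7 degrees.

360/7 degrees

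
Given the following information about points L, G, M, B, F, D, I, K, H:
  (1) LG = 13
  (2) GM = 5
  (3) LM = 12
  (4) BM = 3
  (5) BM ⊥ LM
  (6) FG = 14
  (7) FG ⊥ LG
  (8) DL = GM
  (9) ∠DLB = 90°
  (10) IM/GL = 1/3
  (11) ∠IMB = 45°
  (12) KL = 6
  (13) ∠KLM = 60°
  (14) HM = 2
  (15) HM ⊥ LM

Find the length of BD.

From the given relations: DL = GM = 5.
Step 1: By the law of cosines on triangle LMB: LB² = 12² + 3² − 2·12·3·cos(90°) = 153, so LB = 3·√17.
Step 2: By the law of cosines on triangle BLD: BD² = (3·√17)² + 5² − 2·3·√17·5·cos(90°) = 178, so BD = √178.

Therefore, the length of BD = √178.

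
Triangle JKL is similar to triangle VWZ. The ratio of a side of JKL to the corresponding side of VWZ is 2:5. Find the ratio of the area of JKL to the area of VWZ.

The ratio of areas of similar triangles equals the square of the side ratio.
Side ratio = 2:5
Area ratio = (2/5)^2 = 4/25 = 4:25

4:25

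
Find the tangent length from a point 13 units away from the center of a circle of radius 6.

The tangent, radius, and line from the external point to the center form a right triangle.
The right angle is where the tangent meets the radius.
By the Pythagorean theorem: tangent² + 6² = 13²
tangent² = 169 - 36 = 133
tangent = sqrt(133)

sqrt(133)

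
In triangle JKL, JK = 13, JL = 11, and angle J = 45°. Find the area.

Area = (1/2)(13)(11) sin(45°) = (1/2)(13)(11)(sqrt(2)/2) = 143*sqrt(2)/4

143*sqrt(2)/4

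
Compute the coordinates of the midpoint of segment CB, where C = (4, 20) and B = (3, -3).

The midpoint is the point halfway along the segment.
Move half the horizontal distance: 4 + (3 - 4)/2 = 4 + -1/2 = 7/2
Move half the vertical distance: 20 + (-3 - 20)/2 = 20 + -23/2 = 17/2
Midpoint = (7/2, 17/2)

(7/2, 17/2)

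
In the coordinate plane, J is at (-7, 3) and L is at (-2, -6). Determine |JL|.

The horizontal distance is |-2 - -7| = 5 and the vertical distance is |-6 - 3| = 9.
By the Pythagorean theorem, d = sqrt(5^2 + 9^2) = sqrt(106).

sqrt(106)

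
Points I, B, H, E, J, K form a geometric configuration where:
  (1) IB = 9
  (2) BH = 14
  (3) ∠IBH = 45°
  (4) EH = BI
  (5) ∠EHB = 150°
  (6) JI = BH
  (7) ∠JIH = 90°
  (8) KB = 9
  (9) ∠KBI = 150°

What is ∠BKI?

Step 1: By the law of cosines on triangle KBI: KI² = 9² + 9² − 2·9·9·cos(150°) = 302.3, so KI ≈ 17.39.
Step 2: By the inverse law of cosines on triangle BKI: cos(∠BKI) = (9² + 17.39² − 9²) / (2·9·17.39) = 302.3/312.96 = 0.9659, so ∠BKI = 15°.

Therefore, the measure of angle ∠BKI = 15°.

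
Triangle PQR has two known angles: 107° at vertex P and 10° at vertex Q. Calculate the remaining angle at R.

By the triangle angle sum property, the three interior angles of any triangle add up to 180°.
We know angle P = 107° and angle Q = 10°, so their sum is 117°.
Therefore angle R = 180° - 117° = 63°.

63 degrees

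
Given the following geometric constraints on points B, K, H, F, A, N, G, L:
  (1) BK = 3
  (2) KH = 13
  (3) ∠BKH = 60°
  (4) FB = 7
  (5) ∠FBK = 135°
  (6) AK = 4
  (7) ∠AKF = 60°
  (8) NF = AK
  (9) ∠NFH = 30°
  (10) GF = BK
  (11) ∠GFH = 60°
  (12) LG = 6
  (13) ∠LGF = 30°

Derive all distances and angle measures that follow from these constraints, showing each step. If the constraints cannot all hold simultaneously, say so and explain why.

The constraints are consistent.

From the given relations:
  NF = AK = 4
  GF = BK = 3

Step 1: From BK = 3, KH = 13, and ∠BKH = 60°, by the law of cosines:
  BH² = BK² + KH² - 2·BK·KH·cos(60°) = 9 + 169 - 39 = 139
  BH = √139

Step 2: From KB = 3, BF = 7, and ∠KBF = 135°, by the law of cosines:
  KF² = KB² + BF² - 2·KB·BF·cos(135°) = 9 + 49 + 29.7 = 87.7
  KF ≈ 9.36

Step 3: From FG = 3, GL = 6, and ∠FGL = 30°, by the law of cosines:
  FL² = FG² + GL² - 2·FG·GL·cos(30°) = 9 + 36 - 31.18 = 13.82
  FL ≈ 3.72

Step 4: From FK = 9.36, KA = 4, and ∠FKA = 60°, by the law of cosines:
  FA² = FK² + KA² - 2·FK·KA·cos(60°) = 87.7 + 16 - 37.46 = 66.24
  FA ≈ 8.14

Step 5: From BH = √139, BK = 3, HK = 13, by the inverse law of cosines:
  cos(∠HBK) = (BH² + BK² - HK²) / (2·BH·BK)
  ∠HBK = 107.27°

Step 6: From KB = 3, KF = 9.36, BF = 7, by the inverse law of cosines:
  cos(∠BKF) = (KB² + KF² - BF²) / (2·KB·KF)
  ∠BKF = 31.91°

Step 7: From HB = √139, HK = 13, BK = 3, by the inverse law of cosines:
  cos(∠BHK) = (HB² + HK² - BK²) / (2·HB·HK)
  ∠BHK = 12.73°

Step 8: From FB = 7, FK = 9.36, BK = 3, by the inverse law of cosines:
  cos(∠BFK) = (FB² + FK² - BK²) / (2·FB·FK)
  ∠BFK = 13.09°

Step 9: From FG = 3, FL = 3.72, GL = 6, by the inverse law of cosines:
  cos(∠GFL) = (FG² + FL² - GL²) / (2·FG·FL)
  ∠GFL = 126.21°

Step 10: From LF = 3.72, LG = 6, FG = 3, by the inverse law of cosines:
  cos(∠FLG) = (LF² + LG² - FG²) / (2·LF·LG)
  ∠FLG = 23.79°

Step 11: From FA = 8.14, FK = 9.36, AK = 4, by the inverse law of cosines:
  cos(∠AFK) = (FA² + FK² - AK²) / (2·FA·FK)
  ∠AFK = 25.19°

Step 12: From AF = 8.14, AK = 4, FK = 9.36, by the inverse law of cosines:
  cos(∠FAK) = (AF² + AK² - FK²) / (2·AF·AK)
  ∠FAK = 94.81°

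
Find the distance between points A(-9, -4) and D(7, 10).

The horizontal distance is |7 - -9| = 16 and the vertical distance is |10 - -4| = 14.
By the Pythagorean theorem, d = sqrt(16^2 + 14^2) = sqrt(452) = 2*sqrt(113).

2*sqrt(113)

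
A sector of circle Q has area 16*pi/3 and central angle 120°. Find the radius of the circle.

Sector area A = πr² × θ/360, so r² = 360A / (πθ).
r² = 360 × 16*pi/3 / (π × 120)
r² = 16
r = 4

4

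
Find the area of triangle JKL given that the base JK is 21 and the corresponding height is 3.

A triangle's area is half the area of a rectangle with the same base and height.
Area = (1/2) * 21 * 3 = 63/2.

63/2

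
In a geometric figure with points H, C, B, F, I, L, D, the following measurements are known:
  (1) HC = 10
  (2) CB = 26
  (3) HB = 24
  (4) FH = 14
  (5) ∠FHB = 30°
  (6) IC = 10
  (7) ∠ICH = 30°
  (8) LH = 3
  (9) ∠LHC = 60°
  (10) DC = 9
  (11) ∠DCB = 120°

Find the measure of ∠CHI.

Step 1: By the law of cosines on triangle HCI: HI² = 10² + 10² − 2·10·10·cos(30°) = 26.79, so HI ≈ 5.18.
Step 2: By the inverse law of cosines on triangle CHI: cos(∠CHI) = (10² + 5.18² − 10²) / (2·10·5.18) = 26.79/103.53 = 0.2588, so ∠CHI = 75°.

Therefore, the measure of angle ∠CHI = 75°.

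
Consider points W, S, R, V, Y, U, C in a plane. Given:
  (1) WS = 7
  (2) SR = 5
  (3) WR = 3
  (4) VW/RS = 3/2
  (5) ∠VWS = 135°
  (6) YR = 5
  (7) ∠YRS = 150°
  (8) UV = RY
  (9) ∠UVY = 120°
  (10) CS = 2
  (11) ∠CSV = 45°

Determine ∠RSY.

Step 1: By the law of cosines on triangle SRY: SY² = 5² + 5² − 2·5·5·cos(150°) = 93.3, so SY ≈ 9.66.
Step 2: By the inverse law of cosines on triangle RSY: cos(∠RSY) = (5² + 9.66² − 5²) / (2·5·9.66) = 93.3/96.59 = 0.9659, so ∠RSY = 15°.

Therefore, the measure of angle ∠RSY = 15°.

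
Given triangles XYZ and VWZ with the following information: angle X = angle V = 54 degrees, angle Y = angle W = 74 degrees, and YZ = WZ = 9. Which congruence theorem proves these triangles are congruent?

The given information provides:
angle X = angle V = 54 degrees, angle Y = angle W = 74 degrees, and YZ = WZ = 9
This matches the AAS congruence theorem.
Two pairs of corresponding angles and a non-included side are equal (Angle-Angle-Side).

AAS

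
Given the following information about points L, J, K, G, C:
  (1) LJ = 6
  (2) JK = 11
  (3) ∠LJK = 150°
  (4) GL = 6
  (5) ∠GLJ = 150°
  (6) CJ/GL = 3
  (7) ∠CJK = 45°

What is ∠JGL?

Step 1: By the law of cosines on triangle GLJ: GJ² = 6² + 6² − 2·6·6·cos(150°) = 134.35, so GJ ≈ 11.59.
Step 2: By the inverse law of cosines on triangle JGL: cos(∠JGL) = (11.59² + 6² − 6²) / (2·11.59·6) = 134.35/139.09 = 0.9659, so ∠JGL = 15°.

Therefore, the measure of angle ∠JGL = 15°.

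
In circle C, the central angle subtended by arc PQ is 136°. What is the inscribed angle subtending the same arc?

Inscribed angle = 136° / 2 = 68° (inscribed angle theorem).

68°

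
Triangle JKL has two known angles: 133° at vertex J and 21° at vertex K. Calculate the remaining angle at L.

angle L = 180 - 133 - 21 = 26 degrees.

26 degrees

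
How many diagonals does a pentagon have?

Each of the 5 vertices connects to 2 non-adjacent vertices via diagonals.
Total connections = 5 × 2 = 10, but each diagonal is counted twice.
Number of diagonals = 10 / 2 = 5.

5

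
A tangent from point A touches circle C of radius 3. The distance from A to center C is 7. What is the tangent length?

The tangent, radius, and line from the external point to the center form a right triangle.
The right angle is where the tangent meets the radius.
By the Pythagorean theorem: tangent² + 3² = 7²
tangent² = 49 - 9 = 40
tangent = 2*sqrt(10)

2*sqrt(10)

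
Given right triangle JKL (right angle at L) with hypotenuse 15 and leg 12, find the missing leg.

Rearranging the Pythagorean theorem to solve for the unknown leg:
leg^2 = hypotenuse^2 - known_leg^2 = 225 - 144 = 81
leg = sqrt(81) = 9.

9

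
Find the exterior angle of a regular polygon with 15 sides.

Each exterior angle of a regular n-gon is 360 / n.
For n = 15: 360 / 15 = 24 degrees.

24 degrees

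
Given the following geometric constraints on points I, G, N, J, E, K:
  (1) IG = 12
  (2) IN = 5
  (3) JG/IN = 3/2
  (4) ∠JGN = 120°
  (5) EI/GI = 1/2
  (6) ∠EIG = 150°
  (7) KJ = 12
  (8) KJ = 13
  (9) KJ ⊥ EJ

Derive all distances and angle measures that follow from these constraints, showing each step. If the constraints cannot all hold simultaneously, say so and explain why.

These constraints are not satisfiable: (7) KJ = 12 and (8) KJ = 13 assign two different lengths to the same segment. No planar figure meets all of them, so nothing further can be derived.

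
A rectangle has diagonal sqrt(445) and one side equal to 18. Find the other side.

Using the Pythagorean theorem: d^2 = a^2 + b^2
b^2 = d^2 - a^2
b^2 = 445 - 324
b^2 = 121
b = sqrt(121) = 11

11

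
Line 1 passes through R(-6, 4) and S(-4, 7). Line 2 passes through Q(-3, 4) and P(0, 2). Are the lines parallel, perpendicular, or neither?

Slope of line 1: m1 = (7 - 4)/(-4 - -6) = 3/2 = 3/2
Slope of line 2: m2 = (2 - 4)/(0 - -3) = -2/3 = -2/3
Two lines are perpendicular when the product of their slopes is -1 (negative reciprocals).
m1 * m2 = (3/2) * (-2/3) = -1, confirming perpendicularity.

Perpendicular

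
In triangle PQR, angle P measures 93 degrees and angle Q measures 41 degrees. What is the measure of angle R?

Let angle R = x. Then 93 + 41 + x = 180.
x = 180 - 134 = 46 degrees.

46 degrees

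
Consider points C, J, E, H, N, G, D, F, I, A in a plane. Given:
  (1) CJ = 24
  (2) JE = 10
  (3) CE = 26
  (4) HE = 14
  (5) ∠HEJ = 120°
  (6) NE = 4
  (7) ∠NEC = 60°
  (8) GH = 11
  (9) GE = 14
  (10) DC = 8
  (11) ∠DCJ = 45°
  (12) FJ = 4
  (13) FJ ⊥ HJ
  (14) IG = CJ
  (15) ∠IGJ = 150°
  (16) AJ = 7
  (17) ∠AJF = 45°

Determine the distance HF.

Step 1: By the law of cosines on triangle JEH: JH² = 10² + 14² − 2·10·14·cos(120°) = 436, so JH = 2·√109.
Step 2: By the law of cosines on triangle HJF: HF² = (2·√109)² + 4² − 2·2·√109·4·cos(90°) = 452, so HF = 2·√113.

Therefore, the length of HF = 2·√113.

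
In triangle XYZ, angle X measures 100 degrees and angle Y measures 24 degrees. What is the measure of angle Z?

By the triangle angle sum property, the three interior angles of any triangle add up to 180°.
We know angle X = 100° and angle Y = 24°, so their sum is 124°.
Therefore angle Z = 180° - 124° = 56°.

56 degrees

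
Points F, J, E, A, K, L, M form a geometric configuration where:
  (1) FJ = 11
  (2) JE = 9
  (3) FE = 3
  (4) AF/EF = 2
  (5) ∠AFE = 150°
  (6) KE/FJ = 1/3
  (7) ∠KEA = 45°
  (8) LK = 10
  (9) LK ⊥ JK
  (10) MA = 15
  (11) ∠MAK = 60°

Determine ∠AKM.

From the given relations: AF = 2·EF = 2·3 = 6; KE = 1/3·FJ = 1/3·11 ≈ 3.67.
Step 1: By the law of cosines on triangle EFA: EA² = 3² + 6² − 2·3·6·cos(150°) = 76.18, so EA ≈ 8.73.
Step 2: By the law of cosines on triangle KEA: KA² = 3.67² + 8.73² − 2·3.67·8.73·cos(45°) = 44.36, so KA ≈ 6.66.
Step 3: By the law of cosines on triangle KAM: KM² = 6.66² + 15² − 2·6.66·15·cos(60°) = 169.45, so KM ≈ 13.02.
Step 4: By the inverse law of cosines on triangle AKM: cos(∠AKM) = (6.66² + 13.02² − 15²) / (2·6.66·13.02) = -11.18/173.41 = -0.0645, so ∠AKM = 93.7°.

Therefore, the measure of angle ∠AKM = 93.7°.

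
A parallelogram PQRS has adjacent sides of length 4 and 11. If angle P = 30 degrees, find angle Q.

In a parallelogram, consecutive angles are supplementary (sum to 180°).
angle Q = 180 - angle P
angle Q = 180 - 30
angle Q = 150 degrees

150 degrees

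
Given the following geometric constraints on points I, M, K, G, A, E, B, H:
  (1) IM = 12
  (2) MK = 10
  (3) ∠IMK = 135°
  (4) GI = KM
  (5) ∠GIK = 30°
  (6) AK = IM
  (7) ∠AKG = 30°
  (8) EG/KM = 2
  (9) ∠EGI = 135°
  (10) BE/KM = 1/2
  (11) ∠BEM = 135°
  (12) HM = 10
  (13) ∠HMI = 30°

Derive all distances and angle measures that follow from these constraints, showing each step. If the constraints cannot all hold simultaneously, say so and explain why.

The constraints are consistent.

From the given relations:
  GI = KM = 10
  AK = IM = 12
  EG = 2·KM = 2·10 = 20
  BE = 1/2·KM = 1/2·10 = 5

Step 1: From IM = 12, MK = 10, and ∠IMK = 135°, by the law of cosines:
  IK² = IM² + MK² - 2·IM·MK·cos(135°) = 144 + 100 + 169.7 = 413.7
  IK ≈ 20.34

Step 2: From IG = 10, GE = 20, and ∠IGE = 135°, by the law of cosines:
  IE² = IG² + GE² - 2·IG·GE·cos(135°) = 100 + 400 + 282.8 = 782.8
  IE ≈ 27.98

Step 3: From IM = 12, MH = 10, and ∠IMH = 30°, by the law of cosines:
  IH² = IM² + MH² - 2·IM·MH·cos(30°) = 144 + 100 - 207.8 = 36.15
  IH ≈ 6.01

Step 4: From KI = 20.34, IG = 10, and ∠KIG = 30°, by the law of cosines:
  KG² = KI² + IG² - 2·KI·IG·cos(30°) = 413.7 + 100 - 352.3 = 161.4
  KG ≈ 12.7

Step 5: From IE = 27.98, IG = 10, EG = 20, by the inverse law of cosines:
  cos(∠EIG) = (IE² + IG² - EG²) / (2·IE·IG)
  ∠EIG = 30.36°

Step 6: From IH = 6.01, IM = 12, HM = 10, by the inverse law of cosines:
  cos(∠HIM) = (IH² + IM² - HM²) / (2·IH·IM)
  ∠HIM = 56.26°

Step 7: From IK = 20.34, IM = 12, KM = 10, by the inverse law of cosines:
  cos(∠KIM) = (IK² + IM² - KM²) / (2·IK·IM)
  ∠KIM = 20.34°

Step 8: From KI = 20.34, KM = 10, IM = 12, by the inverse law of cosines:
  cos(∠IKM) = (KI² + KM² - IM²) / (2·KI·KM)
  ∠IKM = 24.66°

Step 9: From EG = 20, EI = 27.98, GI = 10, by the inverse law of cosines:
  cos(∠GEI) = (EG² + EI² - GI²) / (2·EG·EI)
  ∠GEI = 14.64°

Step 10: From HI = 6.01, HM = 10, IM = 12, by the inverse law of cosines:
  cos(∠IHM) = (HI² + HM² - IM²) / (2·HI·HM)
  ∠IHM = 93.74°

Step 11: From GK = 12.7, KA = 12, and ∠GKA = 30°, by the law of cosines:
  GA² = GK² + KA² - 2·GK·KA·cos(30°) = 161.4 + 144 - 264.1 = 41.35
  GA ≈ 6.43

Step 12: From KG = 12.7, KI = 20.34, GI = 10, by the inverse law of cosines:
  cos(∠GKI) = (KG² + KI² - GI²) / (2·KG·KI)
  ∠GKI = 23.18°

Step 13: From GI = 10, GK = 12.7, IK = 20.34, by the inverse law of cosines:
  cos(∠IGK) = (GI² + GK² - IK²) / (2·GI·GK)
  ∠IGK = 126.82°

Step 14: From GA = 6.43, GK = 12.7, AK = 12, by the inverse law of cosines:
  cos(∠AGK) = (GA² + GK² - AK²) / (2·GA·GK)
  ∠AGK = 68.92°

Step 15: From AG = 6.43, AK = 12, GK = 12.7, by the inverse law of cosines:
  cos(∠GAK) = (AG² + AK² - GK²) / (2·AG·AK)
  ∠GAK = 81.08°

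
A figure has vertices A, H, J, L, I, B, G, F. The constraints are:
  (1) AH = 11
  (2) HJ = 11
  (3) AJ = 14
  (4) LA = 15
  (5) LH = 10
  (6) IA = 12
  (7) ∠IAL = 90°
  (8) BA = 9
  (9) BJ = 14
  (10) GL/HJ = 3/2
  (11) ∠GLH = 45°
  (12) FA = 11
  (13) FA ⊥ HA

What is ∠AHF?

Step 1: By the law of cosines on triangle HAF: HF² = 11² + 11² − 2·11·11·cos(90°) = 242, so HF = 11·√2.
Step 2: By the inverse law of cosines on triangle AHF: cos(∠AHF) = (11² + (11·√2)² − 11²) / (2·11·11·√2) = 242/342.24 = 0.7071, so ∠AHF = 45°.

Therefore, the measure of angle ∠AHF = 45°.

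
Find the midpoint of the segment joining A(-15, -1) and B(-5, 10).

M = ((x₁ + x₂)/2, (y₁ + y₂)/2)
= ((-15 + -5)/2, (-1 + 10)/2)
= (-20/2, 9/2) = (-10, 9/2)

(-10, 9/2)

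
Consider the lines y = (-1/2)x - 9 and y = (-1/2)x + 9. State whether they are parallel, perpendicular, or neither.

Slope of line 1: m1 = -1/2
Slope of line 2: m2 = -1/2
Two lines are parallel if and only if they have equal slopes (or both are vertical).
Here m1 = m2 = -1/2, confirming the lines are parallel.

Parallel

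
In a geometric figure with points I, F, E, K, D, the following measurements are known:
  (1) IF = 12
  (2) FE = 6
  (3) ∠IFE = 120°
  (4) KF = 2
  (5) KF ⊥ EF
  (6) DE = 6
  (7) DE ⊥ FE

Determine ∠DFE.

Step 1: By the law of cosines on triangle FED: FD² = 6² + 6² − 2·6·6·cos(90°) = 72, so FD = 6·√2.
Step 2: By the inverse law of cosines on triangle DFE: cos(∠DFE) = ((6·√2)² + 6² − 6²) / (2·6·√2·6) = 72/101.82 = 0.7071, so ∠DFE = 45°.

Therefore, the measure of angle ∠DFE = 45°.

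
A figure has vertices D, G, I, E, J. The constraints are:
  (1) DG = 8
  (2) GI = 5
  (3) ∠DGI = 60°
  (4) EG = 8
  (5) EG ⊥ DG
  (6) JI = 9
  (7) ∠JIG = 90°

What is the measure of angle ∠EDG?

Step 1: By the law of cosines on triangle DGE: DE² = 8² + 8² − 2·8·8·cos(90°) = 128, so DE = 8·√2.
Step 2: By the inverse law of cosines on triangle EDG: cos(∠EDG) = ((8·√2)² + 8² − 8²) / (2·8·√2·8) = 128/181.02 = 0.7071, so ∠EDG = 45°.

Therefore, the measure of angle ∠EDG = 45°.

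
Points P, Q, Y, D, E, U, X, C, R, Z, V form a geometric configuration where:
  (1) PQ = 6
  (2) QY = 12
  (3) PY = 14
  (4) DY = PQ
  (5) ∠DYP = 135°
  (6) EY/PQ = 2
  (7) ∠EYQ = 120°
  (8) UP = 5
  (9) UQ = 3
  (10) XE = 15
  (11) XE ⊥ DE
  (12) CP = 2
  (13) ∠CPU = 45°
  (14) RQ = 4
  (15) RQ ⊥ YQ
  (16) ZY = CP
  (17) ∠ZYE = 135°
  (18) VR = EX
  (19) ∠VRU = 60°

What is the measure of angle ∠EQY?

From the given relations: EY = 2·PQ = 2·6 = 12.
Step 1: By the law of cosines on triangle QYE: QE² = 12² + 12² − 2·12·12·cos(120°) = 432, so QE = 12·√3.
Step 2: By the inverse law of cosines on triangle EQY: cos(∠EQY) = ((12·√3)² + 12² − 12²) / (2·12·√3·12) = 432/498.83 = 0.866, so ∠EQY = 30°.

Therefore, the measure of angle ∠EQY = 30°.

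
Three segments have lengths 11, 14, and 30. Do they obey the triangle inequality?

Check the triangle inequality: 11 + 14 = 25 ≤ 30.
Since the sum of two sides does not exceed the third, no triangle can be formed.

No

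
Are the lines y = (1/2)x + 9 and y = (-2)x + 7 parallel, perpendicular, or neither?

Slope of line 1: m1 = 1/2
Slope of line 2: m2 = -2
Two lines are perpendicular when the product of their slopes is -1 (negative reciprocals).
m1 * m2 = (1/2) * (-2) = -1, confirming perpendicularity.

Perpendicular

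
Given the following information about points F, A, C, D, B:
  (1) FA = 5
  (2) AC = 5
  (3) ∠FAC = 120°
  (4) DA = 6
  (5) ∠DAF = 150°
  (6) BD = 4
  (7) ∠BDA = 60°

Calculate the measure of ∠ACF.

Step 1: By the law of cosines on triangle CAF: CF² = 5² + 5² − 2·5·5·cos(120°) = 75, so CF = 5·√3.
Step 2: By the inverse law of cosines on triangle ACF: cos(∠ACF) = (5² + (5·√3)² − 5²) / (2·5·5·√3) = 75/86.6 = 0.866, so ∠ACF = 30°.

Therefore, the measure of angle ∠ACF = 30°.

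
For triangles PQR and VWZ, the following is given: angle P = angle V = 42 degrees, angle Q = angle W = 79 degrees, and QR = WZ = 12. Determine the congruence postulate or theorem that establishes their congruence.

The given information matches AAS: Two pairs of corresponding angles and a non-included side are equal (Angle-Angle-Side).

AAS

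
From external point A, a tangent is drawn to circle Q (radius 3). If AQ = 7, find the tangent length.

tangent = √(d² - r²) = √(7² - 3²) = √(49 - 9) = √40 = 2*sqrt(10)

2*sqrt(10)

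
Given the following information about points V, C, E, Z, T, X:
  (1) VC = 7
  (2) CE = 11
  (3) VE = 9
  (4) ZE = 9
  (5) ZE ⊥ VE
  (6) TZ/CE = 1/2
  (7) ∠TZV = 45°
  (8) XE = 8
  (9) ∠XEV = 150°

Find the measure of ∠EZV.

Step 1: By the law of cosines on triangle ZEV: ZV² = 9² + 9² − 2·9·9·cos(90°) = 162, so ZV = 9·√2.
Step 2: By the inverse law of cosines on triangle EZV: cos(∠EZV) = (9² + (9·√2)² − 9²) / (2·9·9·√2) = 162/229.1 = 0.7071, so ∠EZV = 45°.

Therefore, the measure of angle ∠EZV = 45°.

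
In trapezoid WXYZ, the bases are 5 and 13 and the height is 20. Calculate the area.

A trapezoid's area equals the midsegment times the height.
The midsegment is (5 + 13) / 2 = 9.
Area = 9 * 20 = 180.

180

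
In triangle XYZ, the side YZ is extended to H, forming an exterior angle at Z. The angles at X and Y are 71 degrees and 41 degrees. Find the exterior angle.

The interior angle at Z is 180 - 71 - 41 = 68 degrees.
The exterior angle and interior angle at Z are supplementary:
Exterior angle = 180 - 68 = 112 degrees.

112 degrees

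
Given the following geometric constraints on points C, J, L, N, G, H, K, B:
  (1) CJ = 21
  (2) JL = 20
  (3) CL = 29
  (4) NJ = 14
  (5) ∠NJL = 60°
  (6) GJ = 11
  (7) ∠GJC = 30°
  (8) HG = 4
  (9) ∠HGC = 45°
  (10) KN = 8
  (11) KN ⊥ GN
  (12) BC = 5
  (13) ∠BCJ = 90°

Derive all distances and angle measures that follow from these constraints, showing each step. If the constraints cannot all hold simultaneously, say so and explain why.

The constraints are consistent.

Step 1: From CJ = 21, JG = 11, and ∠CJG = 30°, by the law of cosines:
  CG² = CJ² + JG² - 2·CJ·JG·cos(30°) = 441 + 121 - 400.1 = 161.9
  CG ≈ 12.72

Step 2: From JC = 21, CB = 5, and ∠JCB = 90°, by the law of cosines:
  JB² = JC² + CB² - 2·JC·CB·cos(90°) = 441 + 25 - 0 = 466
  JB ≈ 21.59

Step 3: From LJ = 20, JN = 14, and ∠LJN = 60°, by the law of cosines:
  LN² = LJ² + JN² - 2·LJ·JN·cos(60°) = 400 + 196 - 280 = 316
  LN = 2·√79

Step 4: From CJ = 21, CL = 29, JL = 20, by the inverse law of cosines:
  cos(∠JCL) = (CJ² + CL² - JL²) / (2·CJ·CL)
  ∠JCL = 43.6°

Step 5: From JC = 21, JL = 20, CL = 29, by the inverse law of cosines:
  cos(∠CJL) = (JC² + JL² - CL²) / (2·JC·JL)
  ∠CJL = 90°

Step 6: From LC = 29, LJ = 20, CJ = 21, by the inverse law of cosines:
  cos(∠CLJ) = (LC² + LJ² - CJ²) / (2·LC·LJ)
  ∠CLJ = 46.4°

Step 7: From CG = 12.72, GH = 4, and ∠CGH = 45°, by the law of cosines:
  CH² = CG² + GH² - 2·CG·GH·cos(45°) = 161.9 + 16 - 71.98 = 105.9
  CH ≈ 10.29

Step 8: From CG = 12.72, CJ = 21, GJ = 11, by the inverse law of cosines:
  cos(∠GCJ) = (CG² + CJ² - GJ²) / (2·CG·CJ)
  ∠GCJ = 25.61°

Step 9: From JB = 21.59, JC = 21, BC = 5, by the inverse law of cosines:
  cos(∠BJC) = (JB² + JC² - BC²) / (2·JB·JC)
  ∠BJC = 13.39°

Step 10: From LJ = 20, LN = 2·√79, JN = 14, by the inverse law of cosines:
  cos(∠JLN) = (LJ² + LN² - JN²) / (2·LJ·LN)
  ∠JLN = 43°

Step 11: From NJ = 14, NL = 2·√79, JL = 20, by the inverse law of cosines:
  cos(∠JNL) = (NJ² + NL² - JL²) / (2·NJ·NL)
  ∠JNL = 77°

Step 12: From GC = 12.72, GJ = 11, CJ = 21, by the inverse law of cosines:
  cos(∠CGJ) = (GC² + GJ² - CJ²) / (2·GC·GJ)
  ∠CGJ = 124.39°

Step 13: From BC = 5, BJ = 21.59, CJ = 21, by the inverse law of cosines:
  cos(∠CBJ) = (BC² + BJ² - CJ²) / (2·BC·BJ)
  ∠CBJ = 76.61°

Step 14: From CG = 12.72, CH = 10.29, GH = 4, by the inverse law of cosines:
  cos(∠GCH) = (CG² + CH² - GH²) / (2·CG·CH)
  ∠GCH = 15.95°

Step 15: From HC = 10.29, HG = 4, CG = 12.72, by the inverse law of cosines:
  cos(∠CHG) = (HC² + HG² - CG²) / (2·HC·HG)
  ∠CHG = 119.05°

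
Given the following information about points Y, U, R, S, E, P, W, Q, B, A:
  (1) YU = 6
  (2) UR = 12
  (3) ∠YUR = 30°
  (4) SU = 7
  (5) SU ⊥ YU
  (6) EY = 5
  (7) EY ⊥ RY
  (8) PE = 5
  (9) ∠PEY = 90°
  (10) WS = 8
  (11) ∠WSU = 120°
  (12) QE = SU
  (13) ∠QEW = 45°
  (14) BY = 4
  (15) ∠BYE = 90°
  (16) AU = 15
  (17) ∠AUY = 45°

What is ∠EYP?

Step 1: By the law of cosines on triangle YEP: YP² = 5² + 5² − 2·5·5·cos(90°) = 50, so YP = 5·√2.
Step 2: By the inverse law of cosines on triangle EYP: cos(∠EYP) = (5² + (5·√2)² − 5²) / (2·5·5·√2) = 50/70.71 = 0.7071, so ∠EYP = 45°.

Therefore, the measure of angle ∠EYP = 45°.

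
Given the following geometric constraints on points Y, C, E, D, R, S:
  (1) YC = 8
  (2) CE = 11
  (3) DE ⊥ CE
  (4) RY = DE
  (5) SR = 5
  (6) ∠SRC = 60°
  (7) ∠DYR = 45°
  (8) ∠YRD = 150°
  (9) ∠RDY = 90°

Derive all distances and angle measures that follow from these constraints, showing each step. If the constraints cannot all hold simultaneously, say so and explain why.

These constraints are not satisfiable: (7), (8) and (9) are the three interior angles of triangle DYR, which must sum to 180°, but 45° + 150° + 90° = 285°. No planar figure meets all of them, so nothing further can be derived.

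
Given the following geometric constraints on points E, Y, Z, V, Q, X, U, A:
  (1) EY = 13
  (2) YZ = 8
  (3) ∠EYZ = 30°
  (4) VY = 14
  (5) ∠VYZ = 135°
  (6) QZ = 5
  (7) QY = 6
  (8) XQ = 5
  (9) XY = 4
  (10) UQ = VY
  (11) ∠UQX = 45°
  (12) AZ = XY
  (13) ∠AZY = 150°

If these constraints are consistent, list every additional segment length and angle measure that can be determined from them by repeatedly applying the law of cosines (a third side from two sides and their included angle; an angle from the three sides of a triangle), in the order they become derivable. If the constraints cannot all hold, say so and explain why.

The constraints are consistent. Derivable facts, in order:
After 1 step:
- EZ ≈ 7.27
- XU ≈ 11.05
- YA ≈ 11.64
- ZV ≈ 20.45
- ∠QXY = 82.82°
- ∠QYX = 55.77°
- ∠QYZ = 38.62°
- ∠QZY = 48.51°
- ∠XQY = 41.41°
- ∠YQZ = 92.87°
After 2 steps:
- ∠AYZ = 9.9°
- ∠EZY = 116.62°
- ∠QUX = 18.67°
- ∠QXU = 116.33°
- ∠VZY = 28.95°
- ∠YAZ = 20.1°
- ∠YEZ = 33.38°
- ∠YVZ = 16.05°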